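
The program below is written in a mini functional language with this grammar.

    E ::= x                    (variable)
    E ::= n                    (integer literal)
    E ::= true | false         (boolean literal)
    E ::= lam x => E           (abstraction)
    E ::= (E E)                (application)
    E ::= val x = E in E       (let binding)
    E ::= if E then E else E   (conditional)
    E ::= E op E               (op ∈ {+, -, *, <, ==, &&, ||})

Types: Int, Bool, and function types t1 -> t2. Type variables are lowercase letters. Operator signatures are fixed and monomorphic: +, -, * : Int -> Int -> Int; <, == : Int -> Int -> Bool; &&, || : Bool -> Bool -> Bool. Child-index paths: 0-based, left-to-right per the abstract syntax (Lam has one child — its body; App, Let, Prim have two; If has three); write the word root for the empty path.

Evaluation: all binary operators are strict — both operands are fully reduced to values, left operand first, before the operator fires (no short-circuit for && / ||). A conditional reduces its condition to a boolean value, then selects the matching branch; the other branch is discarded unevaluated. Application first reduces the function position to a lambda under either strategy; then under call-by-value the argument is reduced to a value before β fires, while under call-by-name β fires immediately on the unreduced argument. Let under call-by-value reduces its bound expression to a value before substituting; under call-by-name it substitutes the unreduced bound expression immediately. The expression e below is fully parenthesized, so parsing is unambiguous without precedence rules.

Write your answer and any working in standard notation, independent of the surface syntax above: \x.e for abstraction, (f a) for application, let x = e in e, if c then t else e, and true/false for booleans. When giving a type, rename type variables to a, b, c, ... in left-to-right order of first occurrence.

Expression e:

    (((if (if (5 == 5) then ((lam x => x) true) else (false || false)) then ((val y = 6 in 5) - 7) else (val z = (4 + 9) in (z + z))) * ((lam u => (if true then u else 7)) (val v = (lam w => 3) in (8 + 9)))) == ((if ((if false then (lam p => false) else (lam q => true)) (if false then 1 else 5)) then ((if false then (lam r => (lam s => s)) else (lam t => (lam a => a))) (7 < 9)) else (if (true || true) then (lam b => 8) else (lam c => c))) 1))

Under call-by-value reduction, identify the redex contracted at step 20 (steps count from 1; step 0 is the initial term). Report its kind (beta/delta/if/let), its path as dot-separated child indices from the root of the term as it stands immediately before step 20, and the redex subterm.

Answer: delta at root : (-34 == 1)

Trace:
step 0: (((if (if (5 == 5) then ((\x.x) true) else (false || false)) then ((let y = 6 in 5) - 7) else (let z = (4 + 9) in (z + z))) * ((\u.(if true then u else 7)) (let v = (\w.3) in (8 + 9)))) == ((if ((if false then (\p.false) else (\q.true)) (if false then 1 else 5)) then ((if false then (\r.(\s.s)) else (\t.(\a.a))) (7 < 9)) else (if (true || true) then (\b.8) else (\c.c))) 1))
step 1: [delta@0.0.0.0] (((if (if true then ((\x.x) true) else (false || false)) then ((let y = 6 in 5) - 7) else (let z = (4 + 9) in (z + z))) * ((\u.(if true then u else 7)) (let v = (\w.3) in (8 + 9)))) == ((if ((if false then (\p.false) else (\q.true)) (if false then 1 else 5)) then ((if false then (\r.(\s.s)) else (\t.(\a.a))) (7 < 9)) else (if (true || true) then (\b.8) else (\c.c))) 1))
step 2: [if@0.0.0] (((if ((\x.x) true) then ((let y = 6 in 5) - 7) else (let z = (4 + 9) in (z + z))) * ((\u.(if true then u else 7)) (let v = (\w.3) in (8 + 9)))) == ((if ((if false then (\p.false) else (\q.true)) (if false then 1 else 5)) then ((if false then (\r.(\s.s)) else (\t.(\a.a))) (7 < 9)) else (if (true || true) then (\b.8) else (\c.c))) 1))
step 3: [beta@0.0.0] (((if true then ((let y = 6 in 5) - 7) else (let z = (4 + 9) in (z + z))) * ((\u.(if true then u else 7)) (let v = (\w.3) in (8 + 9)))) == ((if ((if false then (\p.false) else (\q.true)) (if false then 1 else 5)) then ((if false then (\r.(\s.s)) else (\t.(\a.a))) (7 < 9)) else (if (true || true) then (\b.8) else (\c.c))) 1))
step 4: [if@0.0] ((((let y = 6 in 5) - 7) * ((\u.(if true then u else 7)) (let v = (\w.3) in (8 + 9)))) == ((if ((if false then (\p.false) else (\q.true)) (if false then 1 else 5)) then ((if false then (\r.(\s.s)) else (\t.(\a.a))) (7 < 9)) else (if (true || true) then (\b.8) else (\c.c))) 1))
step 5: [let@0.0.0] (((5 - 7) * ((\u.(if true then u else 7)) (let v = (\w.3) in (8 + 9)))) == ((if ((if false then (\p.false) else (\q.true)) (if false then 1 else 5)) then ((if false then (\r.(\s.s)) else (\t.(\a.a))) (7 < 9)) else (if (true || true) then (\b.8) else (\c.c))) 1))
step 6: [delta@0.0] ((-2 * ((\u.(if true then u else 7)) (let v = (\w.3) in (8 + 9)))) == ((if ((if false then (\p.false) else (\q.true)) (if false then 1 else 5)) then ((if false then (\r.(\s.s)) else (\t.(\a.a))) (7 < 9)) else (if (true || true) then (\b.8) else (\c.c))) 1))
step 7: [let@0.1.1] ((-2 * ((\u.(if true then u else 7)) (8 + 9))) == ((if ((if false then (\p.false) else (\q.true)) (if false then 1 else 5)) then ((if false then (\r.(\s.s)) else (\t.(\a.a))) (7 < 9)) else (if (true || true) then (\b.8) else (\c.c))) 1))
step 8: [delta@0.1.1] ((-2 * ((\u.(if true then u else 7)) 17)) == ((if ((if false then (\p.false) else (\q.true)) (if false then 1 else 5)) then ((if false then (\r.(\s.s)) else (\t.(\a.a))) (7 < 9)) else (if (true || true) then (\b.8) else (\c.c))) 1))
step 9: [beta@0.1] ((-2 * (if true then 17 else 7)) == ((if ((if false then (\p.false) else (\q.true)) (if false then 1 else 5)) then ((if false then (\r.(\s.s)) else (\t.(\a.a))) (7 < 9)) else (if (true || true) then (\b.8) else (\c.c))) 1))
step 10: [if@0.1] ((-2 * 17) == ((if ((if false then (\p.false) else (\q.true)) (if false then 1 else 5)) then ((if false then (\r.(\s.s)) else (\t.(\a.a))) (7 < 9)) else (if (true || true) then (\b.8) else (\c.c))) 1))
step 11: [delta@0] (-34 == ((if ((if false then (\p.false) else (\q.true)) (if false then 1 else 5)) then ((if false then (\r.(\s.s)) else (\t.(\a.a))) (7 < 9)) else (if (true || true) then (\b.8) else (\c.c))) 1))
step 12: [if@1.0.0.0] (-34 == ((if ((\q.true) (if false then 1 else 5)) then ((if false then (\r.(\s.s)) else (\t.(\a.a))) (7 < 9)) else (if (true || true) then (\b.8) else (\c.c))) 1))
step 13: [if@1.0.0.1] (-34 == ((if ((\q.true) 5) then ((if false then (\r.(\s.s)) else (\t.(\a.a))) (7 < 9)) else (if (true || true) then (\b.8) else (\c.c))) 1))
step 14: [beta@1.0.0] (-34 == ((if true then ((if false then (\r.(\s.s)) else (\t.(\a.a))) (7 < 9)) else (if (true || true) then (\b.8) else (\c.c))) 1))
step 15: [if@1.0] (-34 == (((if false then (\r.(\s.s)) else (\t.(\a.a))) (7 < 9)) 1))
step 16: [if@1.0.0] (-34 == (((\t.(\a.a)) (7 < 9)) 1))
step 17: [delta@1.0.1] (-34 == (((\t.(\a.a)) true) 1))
step 18: [beta@1.0] (-34 == ((\a.a) 1))
step 19: [beta@1] (-34 == 1)
step 20: [delta@root] false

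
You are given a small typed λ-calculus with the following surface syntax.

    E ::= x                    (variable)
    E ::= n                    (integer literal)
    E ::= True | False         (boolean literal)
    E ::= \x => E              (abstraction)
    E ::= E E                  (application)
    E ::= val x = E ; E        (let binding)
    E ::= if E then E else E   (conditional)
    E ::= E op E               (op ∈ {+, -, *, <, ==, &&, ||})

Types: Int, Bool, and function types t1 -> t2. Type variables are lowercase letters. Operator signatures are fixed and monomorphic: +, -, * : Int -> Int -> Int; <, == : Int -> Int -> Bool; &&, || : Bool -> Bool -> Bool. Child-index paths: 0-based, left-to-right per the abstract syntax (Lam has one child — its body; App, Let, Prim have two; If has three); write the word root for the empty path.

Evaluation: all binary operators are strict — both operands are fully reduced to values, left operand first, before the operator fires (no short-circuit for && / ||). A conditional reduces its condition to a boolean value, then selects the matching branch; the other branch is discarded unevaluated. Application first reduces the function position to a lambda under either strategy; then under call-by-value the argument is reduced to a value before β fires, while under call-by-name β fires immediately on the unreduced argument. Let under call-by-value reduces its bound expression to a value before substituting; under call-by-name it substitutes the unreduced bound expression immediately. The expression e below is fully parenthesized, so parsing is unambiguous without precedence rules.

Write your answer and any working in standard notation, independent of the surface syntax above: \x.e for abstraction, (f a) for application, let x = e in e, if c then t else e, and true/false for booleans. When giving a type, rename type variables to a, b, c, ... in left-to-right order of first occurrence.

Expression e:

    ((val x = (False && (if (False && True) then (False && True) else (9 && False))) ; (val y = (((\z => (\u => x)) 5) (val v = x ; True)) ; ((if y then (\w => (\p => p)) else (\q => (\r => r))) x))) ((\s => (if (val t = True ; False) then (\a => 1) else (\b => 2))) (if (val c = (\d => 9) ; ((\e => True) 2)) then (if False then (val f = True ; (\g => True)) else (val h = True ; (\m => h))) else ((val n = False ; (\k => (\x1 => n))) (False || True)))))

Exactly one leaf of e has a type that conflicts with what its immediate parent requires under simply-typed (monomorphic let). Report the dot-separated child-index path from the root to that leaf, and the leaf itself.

Answer: 0.0.1.2.0 : 9

Working:
  unify Bool ~ Bool
  unify Bool ~ Bool
  unify Bool ~ Bool
  unify Bool ~ Bool
  unify Bool ~ Bool
  unify Bool ~ Bool
  unify Int ~ Bool
  FAIL: mismatch Int ~ Bool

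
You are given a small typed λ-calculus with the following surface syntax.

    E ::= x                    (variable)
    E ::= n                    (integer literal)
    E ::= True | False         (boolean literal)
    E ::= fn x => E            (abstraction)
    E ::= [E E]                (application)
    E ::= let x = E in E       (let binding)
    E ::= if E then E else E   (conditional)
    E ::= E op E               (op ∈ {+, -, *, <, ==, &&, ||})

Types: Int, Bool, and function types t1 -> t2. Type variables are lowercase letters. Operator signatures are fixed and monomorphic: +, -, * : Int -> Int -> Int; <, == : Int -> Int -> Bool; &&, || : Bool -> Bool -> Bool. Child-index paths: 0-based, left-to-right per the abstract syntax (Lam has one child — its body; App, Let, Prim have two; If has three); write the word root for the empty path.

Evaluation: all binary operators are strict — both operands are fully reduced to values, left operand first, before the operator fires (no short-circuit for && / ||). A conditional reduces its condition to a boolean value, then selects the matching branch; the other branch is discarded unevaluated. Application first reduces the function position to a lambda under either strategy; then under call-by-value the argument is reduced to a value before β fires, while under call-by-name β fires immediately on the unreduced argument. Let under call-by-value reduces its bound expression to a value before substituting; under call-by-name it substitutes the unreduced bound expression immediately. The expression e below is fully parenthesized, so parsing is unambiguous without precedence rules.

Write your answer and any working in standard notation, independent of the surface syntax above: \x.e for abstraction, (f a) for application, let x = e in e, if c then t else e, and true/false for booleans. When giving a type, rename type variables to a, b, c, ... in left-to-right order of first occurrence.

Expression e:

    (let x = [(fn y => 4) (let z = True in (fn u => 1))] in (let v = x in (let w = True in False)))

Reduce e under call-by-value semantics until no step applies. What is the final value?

Working:
step 0: (let x = ((\y.4) (let z = true in (\u.1))) in (let v = x in (let w = true in false)))
step 1: [let@0.1] (let x = ((\y.4) (\u.1)) in (let v = x in (let w = true in false)))
step 2: [beta@0] (let x = 4 in (let v = x in (let w = true in false)))
step 3: [let@root] (let v = 4 in (let w = true in false))
step 4: [let@root] (let w = true in false)
step 5: [let@root] false

Answer: false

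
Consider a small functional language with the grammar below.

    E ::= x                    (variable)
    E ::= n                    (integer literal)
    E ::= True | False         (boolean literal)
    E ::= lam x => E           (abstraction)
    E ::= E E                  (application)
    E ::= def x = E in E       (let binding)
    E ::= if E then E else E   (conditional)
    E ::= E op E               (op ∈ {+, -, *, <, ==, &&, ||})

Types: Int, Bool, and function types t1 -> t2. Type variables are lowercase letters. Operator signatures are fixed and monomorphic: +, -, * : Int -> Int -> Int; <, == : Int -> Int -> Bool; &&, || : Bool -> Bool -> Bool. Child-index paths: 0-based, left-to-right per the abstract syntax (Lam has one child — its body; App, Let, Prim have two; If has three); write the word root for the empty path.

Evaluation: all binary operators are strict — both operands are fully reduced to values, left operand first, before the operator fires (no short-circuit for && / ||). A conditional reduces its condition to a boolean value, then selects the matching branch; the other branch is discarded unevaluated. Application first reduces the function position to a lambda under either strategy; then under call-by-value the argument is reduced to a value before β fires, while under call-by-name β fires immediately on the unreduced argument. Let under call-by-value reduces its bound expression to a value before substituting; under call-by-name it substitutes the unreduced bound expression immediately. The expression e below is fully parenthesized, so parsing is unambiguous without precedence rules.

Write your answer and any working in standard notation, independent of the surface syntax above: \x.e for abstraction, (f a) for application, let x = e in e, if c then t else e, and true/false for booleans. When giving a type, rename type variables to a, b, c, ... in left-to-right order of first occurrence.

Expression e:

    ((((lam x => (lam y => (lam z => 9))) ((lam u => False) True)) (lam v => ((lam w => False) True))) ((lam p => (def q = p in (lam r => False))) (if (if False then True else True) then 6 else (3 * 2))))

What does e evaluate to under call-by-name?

Answer: 9

Derivation:
step 0: ((((\x.(\y.(\z.9))) ((\u.false) true)) (\v.((\w.false) true))) ((\p.(let q = p in (\r.false))) (if (if false then true else true) then 6 else (3 * 2))))
step 1: [beta@0.0] (((\y.(\z.9)) (\v.((\w.false) true))) ((\p.(let q = p in (\r.false))) (if (if false then true else true) then 6 else (3 * 2))))
step 2: [beta@0] ((\z.9) ((\p.(let q = p in (\r.false))) (if (if false then true else true) then 6 else (3 * 2))))
step 3: [beta@root] 9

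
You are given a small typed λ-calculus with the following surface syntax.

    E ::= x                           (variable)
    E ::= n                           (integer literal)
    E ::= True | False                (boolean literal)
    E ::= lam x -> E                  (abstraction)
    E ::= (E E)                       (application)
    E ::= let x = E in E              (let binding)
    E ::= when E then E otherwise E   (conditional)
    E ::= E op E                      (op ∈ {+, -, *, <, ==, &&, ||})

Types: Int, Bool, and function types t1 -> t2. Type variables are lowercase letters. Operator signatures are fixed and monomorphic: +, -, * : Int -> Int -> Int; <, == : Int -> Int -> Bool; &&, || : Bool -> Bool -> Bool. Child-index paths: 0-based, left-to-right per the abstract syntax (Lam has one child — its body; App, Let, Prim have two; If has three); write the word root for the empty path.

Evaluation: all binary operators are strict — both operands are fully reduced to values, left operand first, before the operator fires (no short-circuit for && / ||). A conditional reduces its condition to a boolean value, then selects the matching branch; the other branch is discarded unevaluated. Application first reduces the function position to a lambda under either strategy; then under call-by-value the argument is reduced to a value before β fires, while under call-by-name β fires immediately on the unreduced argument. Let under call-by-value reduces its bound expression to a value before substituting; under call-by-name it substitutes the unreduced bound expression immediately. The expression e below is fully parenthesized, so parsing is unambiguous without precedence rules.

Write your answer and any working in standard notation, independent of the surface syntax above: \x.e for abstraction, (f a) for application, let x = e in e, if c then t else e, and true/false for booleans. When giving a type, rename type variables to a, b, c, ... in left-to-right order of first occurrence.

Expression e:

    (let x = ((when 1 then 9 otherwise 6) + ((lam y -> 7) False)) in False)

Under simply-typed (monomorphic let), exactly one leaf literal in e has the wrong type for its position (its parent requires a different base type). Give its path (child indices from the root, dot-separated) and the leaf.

Answer: 0.0.0 : 1

Derivation:
  unify Int ~ Bool
  FAIL: mismatch Int ~ Bool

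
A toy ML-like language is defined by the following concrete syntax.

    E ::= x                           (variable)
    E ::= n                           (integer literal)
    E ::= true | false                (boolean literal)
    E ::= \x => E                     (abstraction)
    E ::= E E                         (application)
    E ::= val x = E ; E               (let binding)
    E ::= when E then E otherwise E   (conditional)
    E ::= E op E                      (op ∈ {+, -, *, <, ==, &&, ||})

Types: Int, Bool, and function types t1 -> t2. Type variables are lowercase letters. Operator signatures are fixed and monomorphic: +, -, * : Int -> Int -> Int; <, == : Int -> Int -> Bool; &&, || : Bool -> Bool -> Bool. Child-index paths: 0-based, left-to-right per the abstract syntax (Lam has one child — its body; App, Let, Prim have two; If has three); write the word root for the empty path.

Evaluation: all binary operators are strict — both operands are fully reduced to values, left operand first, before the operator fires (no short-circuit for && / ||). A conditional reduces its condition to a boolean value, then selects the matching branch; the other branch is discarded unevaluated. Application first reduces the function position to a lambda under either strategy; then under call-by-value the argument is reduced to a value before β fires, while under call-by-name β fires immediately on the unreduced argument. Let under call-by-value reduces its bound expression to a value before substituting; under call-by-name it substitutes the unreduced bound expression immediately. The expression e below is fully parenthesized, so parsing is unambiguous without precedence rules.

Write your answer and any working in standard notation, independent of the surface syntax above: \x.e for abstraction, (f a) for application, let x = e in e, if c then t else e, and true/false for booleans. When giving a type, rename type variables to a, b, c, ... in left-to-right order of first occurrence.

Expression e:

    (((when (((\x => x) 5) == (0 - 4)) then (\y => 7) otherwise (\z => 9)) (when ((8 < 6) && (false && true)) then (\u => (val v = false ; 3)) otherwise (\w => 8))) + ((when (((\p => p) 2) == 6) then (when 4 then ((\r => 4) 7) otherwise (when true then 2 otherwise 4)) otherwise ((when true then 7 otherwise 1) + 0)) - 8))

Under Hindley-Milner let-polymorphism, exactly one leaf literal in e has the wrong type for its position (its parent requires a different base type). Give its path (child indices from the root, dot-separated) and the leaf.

Answer: 1.0.1.0 : 4

Working:
x : a
\x._ : a -> a
  unify a -> a ~ Int -> b
  unify a ~ Int
  unify Int ~ b
_ _ : Int
  unify Int ~ Int
  unify Int ~ Int
  unify Int ~ Int
  unify Int ~ Int
  unify Bool ~ Bool
\y._ : c -> Int
\z._ : d -> Int
  unify c -> Int ~ d -> Int
  unify c ~ d
  unify Int ~ Int
  unify Int ~ Int
  unify Int ~ Int
  unify Bool ~ Bool
  unify Bool ~ Bool
  unify Bool ~ Bool
  unify Bool ~ Bool
  unify Bool ~ Bool
let v : Bool
\u._ : e -> Int
\w._ : f -> Int
  unify e -> Int ~ f -> Int
  unify e ~ f
  unify Int ~ Int
  unify d -> Int ~ (f -> Int) -> g
  unify d ~ f -> Int
  unify Int ~ g
_ _ : Int
  unify Int ~ Int
p : h
\p._ : h -> h
  unify h -> h ~ Int -> i
  unify h ~ Int
  unify Int ~ i
_ _ : Int
  unify Int ~ Int
  unify Int ~ Int
  unify Bool ~ Bool
  unify Int ~ Bool
  FAIL: mismatch Int ~ Bool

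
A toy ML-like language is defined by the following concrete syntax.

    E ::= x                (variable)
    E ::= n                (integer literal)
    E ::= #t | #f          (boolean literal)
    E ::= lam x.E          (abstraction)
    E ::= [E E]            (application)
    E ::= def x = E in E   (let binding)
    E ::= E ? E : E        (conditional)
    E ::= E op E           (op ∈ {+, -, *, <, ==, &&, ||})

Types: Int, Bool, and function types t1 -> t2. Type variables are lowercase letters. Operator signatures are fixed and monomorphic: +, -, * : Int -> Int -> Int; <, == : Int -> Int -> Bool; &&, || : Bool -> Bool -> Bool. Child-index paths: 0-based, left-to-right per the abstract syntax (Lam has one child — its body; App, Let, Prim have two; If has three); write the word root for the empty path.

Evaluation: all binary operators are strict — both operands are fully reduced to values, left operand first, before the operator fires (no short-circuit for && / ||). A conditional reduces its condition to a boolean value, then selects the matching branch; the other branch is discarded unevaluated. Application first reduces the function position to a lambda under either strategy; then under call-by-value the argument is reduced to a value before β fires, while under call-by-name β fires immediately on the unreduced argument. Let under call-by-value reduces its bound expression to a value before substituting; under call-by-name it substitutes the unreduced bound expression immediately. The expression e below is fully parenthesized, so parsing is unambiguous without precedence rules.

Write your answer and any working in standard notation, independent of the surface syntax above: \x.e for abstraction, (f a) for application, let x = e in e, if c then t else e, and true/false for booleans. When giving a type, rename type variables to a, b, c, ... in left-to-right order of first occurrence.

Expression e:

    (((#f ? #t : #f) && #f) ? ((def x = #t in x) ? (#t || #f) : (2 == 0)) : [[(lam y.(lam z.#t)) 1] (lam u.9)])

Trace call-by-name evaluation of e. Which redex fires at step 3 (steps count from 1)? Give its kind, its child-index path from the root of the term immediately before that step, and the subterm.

Derivation:
step 0: (if ((if false then true else false) && false) then (if (let x = true in x) then (true || false) else (2 == 0)) else (((\y.(\z.true)) 1) (\u.9)))
step 1: [if@0.0] (if (false && false) then (if (let x = true in x) then (true || false) else (2 == 0)) else (((\y.(\z.true)) 1) (\u.9)))
step 2: [delta@0] (if false then (if (let x = true in x) then (true || false) else (2 == 0)) else (((\y.(\z.true)) 1) (\u.9)))
step 3: [if@root] (((\y.(\z.true)) 1) (\u.9))

Answer: if at root : (if false then (if (let x = true in x) then (true || false) else (2 == 0)) else (((\y.(\z.true)) 1) (\u.9)))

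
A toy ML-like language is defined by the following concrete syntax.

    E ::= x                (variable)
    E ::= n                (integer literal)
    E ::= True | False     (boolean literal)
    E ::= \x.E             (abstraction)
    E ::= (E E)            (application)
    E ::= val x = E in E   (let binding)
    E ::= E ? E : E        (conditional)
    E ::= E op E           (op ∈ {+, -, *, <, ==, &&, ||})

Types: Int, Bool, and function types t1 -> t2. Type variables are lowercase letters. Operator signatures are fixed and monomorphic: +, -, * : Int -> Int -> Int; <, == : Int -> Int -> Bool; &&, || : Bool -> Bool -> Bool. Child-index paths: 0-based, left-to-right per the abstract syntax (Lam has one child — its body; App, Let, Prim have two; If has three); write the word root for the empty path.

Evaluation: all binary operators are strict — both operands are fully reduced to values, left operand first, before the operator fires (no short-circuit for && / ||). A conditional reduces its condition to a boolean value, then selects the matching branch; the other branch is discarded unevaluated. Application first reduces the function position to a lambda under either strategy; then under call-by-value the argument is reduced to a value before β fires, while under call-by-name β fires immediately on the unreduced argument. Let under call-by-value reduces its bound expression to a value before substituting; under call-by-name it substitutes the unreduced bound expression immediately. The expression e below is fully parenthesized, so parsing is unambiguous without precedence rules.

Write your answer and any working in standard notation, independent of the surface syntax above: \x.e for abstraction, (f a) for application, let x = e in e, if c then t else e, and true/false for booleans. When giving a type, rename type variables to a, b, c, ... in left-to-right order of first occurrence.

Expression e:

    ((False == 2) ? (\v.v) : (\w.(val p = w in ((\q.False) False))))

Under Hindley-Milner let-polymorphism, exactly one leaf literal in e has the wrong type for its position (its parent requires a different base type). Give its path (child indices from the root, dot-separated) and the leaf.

Trace:
  unify Bool ~ Int
  FAIL: mismatch Bool ~ Int

Answer: 0.0 : false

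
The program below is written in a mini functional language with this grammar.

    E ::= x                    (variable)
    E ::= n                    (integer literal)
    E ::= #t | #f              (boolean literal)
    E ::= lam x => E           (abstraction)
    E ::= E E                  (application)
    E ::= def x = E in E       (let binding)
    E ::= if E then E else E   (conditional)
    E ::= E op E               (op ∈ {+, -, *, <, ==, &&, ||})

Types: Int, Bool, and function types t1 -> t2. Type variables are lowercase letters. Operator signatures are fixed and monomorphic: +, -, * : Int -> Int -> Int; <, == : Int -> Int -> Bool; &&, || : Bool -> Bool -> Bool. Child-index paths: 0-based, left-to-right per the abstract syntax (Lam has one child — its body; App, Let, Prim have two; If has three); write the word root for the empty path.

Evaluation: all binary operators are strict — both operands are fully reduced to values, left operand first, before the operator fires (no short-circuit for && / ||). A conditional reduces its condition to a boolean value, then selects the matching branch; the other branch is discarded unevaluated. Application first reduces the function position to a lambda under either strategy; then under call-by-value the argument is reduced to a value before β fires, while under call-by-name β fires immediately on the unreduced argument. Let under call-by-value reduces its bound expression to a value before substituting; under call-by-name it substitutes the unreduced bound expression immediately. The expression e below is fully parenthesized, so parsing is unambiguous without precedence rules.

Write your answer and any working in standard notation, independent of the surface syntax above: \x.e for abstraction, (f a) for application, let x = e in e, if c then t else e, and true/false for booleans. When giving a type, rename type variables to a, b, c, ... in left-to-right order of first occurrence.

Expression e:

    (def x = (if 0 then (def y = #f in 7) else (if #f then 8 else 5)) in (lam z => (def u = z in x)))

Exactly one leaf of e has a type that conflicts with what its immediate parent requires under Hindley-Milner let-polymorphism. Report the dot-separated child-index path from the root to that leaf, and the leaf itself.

Working:
  unify Int ~ Bool
  FAIL: mismatch Int ~ Bool

Answer: 0.0 : 0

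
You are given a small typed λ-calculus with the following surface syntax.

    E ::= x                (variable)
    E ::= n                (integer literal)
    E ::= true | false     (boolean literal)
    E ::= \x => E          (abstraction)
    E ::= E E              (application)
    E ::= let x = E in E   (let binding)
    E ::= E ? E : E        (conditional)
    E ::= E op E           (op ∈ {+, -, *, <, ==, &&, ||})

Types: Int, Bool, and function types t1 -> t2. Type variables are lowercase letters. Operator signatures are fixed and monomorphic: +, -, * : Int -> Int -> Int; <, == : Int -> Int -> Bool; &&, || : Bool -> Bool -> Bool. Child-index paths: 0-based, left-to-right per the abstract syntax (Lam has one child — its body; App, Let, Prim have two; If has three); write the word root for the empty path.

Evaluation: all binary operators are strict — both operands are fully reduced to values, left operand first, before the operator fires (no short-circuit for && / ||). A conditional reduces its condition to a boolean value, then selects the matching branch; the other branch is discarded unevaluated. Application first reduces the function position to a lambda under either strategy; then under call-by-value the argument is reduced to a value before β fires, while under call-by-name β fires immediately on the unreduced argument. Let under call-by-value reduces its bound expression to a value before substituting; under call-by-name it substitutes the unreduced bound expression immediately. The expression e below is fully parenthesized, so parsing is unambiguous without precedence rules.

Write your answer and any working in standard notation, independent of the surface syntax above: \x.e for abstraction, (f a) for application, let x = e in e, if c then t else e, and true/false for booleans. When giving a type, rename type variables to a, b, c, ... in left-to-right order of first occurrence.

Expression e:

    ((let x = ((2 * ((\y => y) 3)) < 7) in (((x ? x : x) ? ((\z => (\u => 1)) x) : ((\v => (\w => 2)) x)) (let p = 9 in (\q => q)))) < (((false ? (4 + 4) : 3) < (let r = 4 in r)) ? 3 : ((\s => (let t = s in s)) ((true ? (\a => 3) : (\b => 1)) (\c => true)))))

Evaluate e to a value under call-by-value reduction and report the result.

Answer: true

Working:
step 0: ((let x = ((2 * ((\y.y) 3)) < 7) in ((if (if x then x else x) then ((\z.(\u.1)) x) else ((\v.(\w.2)) x)) (let p = 9 in (\q.q)))) < (if ((if false then (4 + 4) else 3) < (let r = 4 in r)) then 3 else ((\s.(let t = s in s)) ((if true then (\a.3) else (\b.1)) (\c.true)))))
step 1: [beta@0.0.0.1] ((let x = ((2 * 3) < 7) in ((if (if x then x else x) then ((\z.(\u.1)) x) else ((\v.(\w.2)) x)) (let p = 9 in (\q.q)))) < (if ((if false then (4 + 4) else 3) < (let r = 4 in r)) then 3 else ((\s.(let t = s in s)) ((if true then (\a.3) else (\b.1)) (\c.true)))))
step 2: [delta@0.0.0] ((let x = (6 < 7) in ((if (if x then x else x) then ((\z.(\u.1)) x) else ((\v.(\w.2)) x)) (let p = 9 in (\q.q)))) < (if ((if false then (4 + 4) else 3) < (let r = 4 in r)) then 3 else ((\s.(let t = s in s)) ((if true then (\a.3) else (\b.1)) (\c.true)))))
step 3: [delta@0.0] ((let x = true in ((if (if x then x else x) then ((\z.(\u.1)) x) else ((\v.(\w.2)) x)) (let p = 9 in (\q.q)))) < (if ((if false then (4 + 4) else 3) < (let r = 4 in r)) then 3 else ((\s.(let t = s in s)) ((if true then (\a.3) else (\b.1)) (\c.true)))))
step 4: [let@0] (((if (if true then true else true) then ((\z.(\u.1)) true) else ((\v.(\w.2)) true)) (let p = 9 in (\q.q))) < (if ((if false then (4 + 4) else 3) < (let r = 4 in r)) then 3 else ((\s.(let t = s in s)) ((if true then (\a.3) else (\b.1)) (\c.true)))))
step 5: [if@0.0.0] (((if true then ((\z.(\u.1)) true) else ((\v.(\w.2)) true)) (let p = 9 in (\q.q))) < (if ((if false then (4 + 4) else 3) < (let r = 4 in r)) then 3 else ((\s.(let t = s in s)) ((if true then (\a.3) else (\b.1)) (\c.true)))))
step 6: [if@0.0] ((((\z.(\u.1)) true) (let p = 9 in (\q.q))) < (if ((if false then (4 + 4) else 3) < (let r = 4 in r)) then 3 else ((\s.(let t = s in s)) ((if true then (\a.3) else (\b.1)) (\c.true)))))
step 7: [beta@0.0] (((\u.1) (let p = 9 in (\q.q))) < (if ((if false then (4 + 4) else 3) < (let r = 4 in r)) then 3 else ((\s.(let t = s in s)) ((if true then (\a.3) else (\b.1)) (\c.true)))))
step 8: [let@0.1] (((\u.1) (\q.q)) < (if ((if false then (4 + 4) else 3) < (let r = 4 in r)) then 3 else ((\s.(let t = s in s)) ((if true then (\a.3) else (\b.1)) (\c.true)))))
step 9: [beta@0] (1 < (if ((if false then (4 + 4) else 3) < (let r = 4 in r)) then 3 else ((\s.(let t = s in s)) ((if true then (\a.3) else (\b.1)) (\c.true)))))
step 10: [if@1.0.0] (1 < (if (3 < (let r = 4 in r)) then 3 else ((\s.(let t = s in s)) ((if true then (\a.3) else (\b.1)) (\c.true)))))
step 11: [let@1.0.1] (1 < (if (3 < 4) then 3 else ((\s.(let t = s in s)) ((if true then (\a.3) else (\b.1)) (\c.true)))))
step 12: [delta@1.0] (1 < (if true then 3 else ((\s.(let t = s in s)) ((if true then (\a.3) else (\b.1)) (\c.true)))))
step 13: [if@1] (1 < 3)
step 14: [delta@root] true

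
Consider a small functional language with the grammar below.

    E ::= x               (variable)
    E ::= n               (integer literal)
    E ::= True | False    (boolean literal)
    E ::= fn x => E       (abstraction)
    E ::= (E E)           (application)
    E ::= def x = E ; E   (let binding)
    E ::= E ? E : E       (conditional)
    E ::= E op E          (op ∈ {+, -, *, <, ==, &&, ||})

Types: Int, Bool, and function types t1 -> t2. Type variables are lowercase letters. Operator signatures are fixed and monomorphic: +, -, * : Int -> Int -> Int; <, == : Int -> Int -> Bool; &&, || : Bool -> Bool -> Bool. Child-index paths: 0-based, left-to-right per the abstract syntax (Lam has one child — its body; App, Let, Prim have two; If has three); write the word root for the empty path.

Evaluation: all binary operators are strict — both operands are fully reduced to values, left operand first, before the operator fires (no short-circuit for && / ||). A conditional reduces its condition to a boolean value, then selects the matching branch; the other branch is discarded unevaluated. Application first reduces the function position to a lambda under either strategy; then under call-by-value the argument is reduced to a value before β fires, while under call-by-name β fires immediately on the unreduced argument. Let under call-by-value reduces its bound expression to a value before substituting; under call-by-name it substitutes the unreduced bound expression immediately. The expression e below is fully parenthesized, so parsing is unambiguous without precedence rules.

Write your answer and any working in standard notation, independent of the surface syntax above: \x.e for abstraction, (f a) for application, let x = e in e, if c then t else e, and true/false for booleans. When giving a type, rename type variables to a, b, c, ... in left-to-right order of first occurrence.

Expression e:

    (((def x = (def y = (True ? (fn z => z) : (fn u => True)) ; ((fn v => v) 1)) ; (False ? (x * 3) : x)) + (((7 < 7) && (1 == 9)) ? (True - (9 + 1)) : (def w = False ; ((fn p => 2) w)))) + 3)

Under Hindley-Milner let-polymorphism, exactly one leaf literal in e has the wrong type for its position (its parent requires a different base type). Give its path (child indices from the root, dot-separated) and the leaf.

Answer: 0.1.1.0 : true

Derivation:
  unify Bool ~ Bool
z : a
\z._ : a -> a
\u._ : b -> Bool
  unify a -> a ~ b -> Bool
  unify a ~ b
  unify b ~ Bool
let y : Bool -> Bool
v : c
\v._ : c -> c
  unify c -> c ~ Int -> d
  unify c ~ Int
  unify Int ~ d
_ _ : Int
let x : Int
  unify Bool ~ Bool
x : Int
  unify Int ~ Int
  unify Int ~ Int
x : Int
  unify Int ~ Int
  unify Int ~ Int
  unify Int ~ Int
  unify Int ~ Int
  unify Bool ~ Bool
  unify Int ~ Int
  unify Int ~ Int
  unify Bool ~ Bool
  unify Bool ~ Bool
  unify Bool ~ Int
  FAIL: mismatch Bool ~ Int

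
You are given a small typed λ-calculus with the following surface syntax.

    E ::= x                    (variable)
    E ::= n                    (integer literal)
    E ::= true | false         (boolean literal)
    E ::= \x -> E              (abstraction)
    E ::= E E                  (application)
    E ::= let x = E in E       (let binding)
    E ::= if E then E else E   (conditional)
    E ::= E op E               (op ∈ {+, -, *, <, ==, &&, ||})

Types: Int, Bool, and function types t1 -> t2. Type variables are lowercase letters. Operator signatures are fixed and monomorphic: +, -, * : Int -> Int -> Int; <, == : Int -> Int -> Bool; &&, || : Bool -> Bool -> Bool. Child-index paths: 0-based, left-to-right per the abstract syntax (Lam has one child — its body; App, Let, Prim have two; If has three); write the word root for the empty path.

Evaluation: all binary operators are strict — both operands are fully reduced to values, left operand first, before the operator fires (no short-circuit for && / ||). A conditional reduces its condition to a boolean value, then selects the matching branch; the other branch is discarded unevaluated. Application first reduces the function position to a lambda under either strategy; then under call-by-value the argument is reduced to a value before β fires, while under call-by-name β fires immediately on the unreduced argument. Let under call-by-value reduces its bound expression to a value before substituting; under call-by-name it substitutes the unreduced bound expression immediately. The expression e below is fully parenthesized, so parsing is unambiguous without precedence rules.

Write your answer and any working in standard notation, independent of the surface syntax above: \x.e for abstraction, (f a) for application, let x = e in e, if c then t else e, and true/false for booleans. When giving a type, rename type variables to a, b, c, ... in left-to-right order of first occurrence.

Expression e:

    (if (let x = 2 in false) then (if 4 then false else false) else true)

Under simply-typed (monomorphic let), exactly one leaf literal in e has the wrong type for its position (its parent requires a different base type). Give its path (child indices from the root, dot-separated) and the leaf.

Trace:
let x : Int
  unify Bool ~ Bool
  unify Int ~ Bool
  FAIL: mismatch Int ~ Bool

Answer: 1.0 : 4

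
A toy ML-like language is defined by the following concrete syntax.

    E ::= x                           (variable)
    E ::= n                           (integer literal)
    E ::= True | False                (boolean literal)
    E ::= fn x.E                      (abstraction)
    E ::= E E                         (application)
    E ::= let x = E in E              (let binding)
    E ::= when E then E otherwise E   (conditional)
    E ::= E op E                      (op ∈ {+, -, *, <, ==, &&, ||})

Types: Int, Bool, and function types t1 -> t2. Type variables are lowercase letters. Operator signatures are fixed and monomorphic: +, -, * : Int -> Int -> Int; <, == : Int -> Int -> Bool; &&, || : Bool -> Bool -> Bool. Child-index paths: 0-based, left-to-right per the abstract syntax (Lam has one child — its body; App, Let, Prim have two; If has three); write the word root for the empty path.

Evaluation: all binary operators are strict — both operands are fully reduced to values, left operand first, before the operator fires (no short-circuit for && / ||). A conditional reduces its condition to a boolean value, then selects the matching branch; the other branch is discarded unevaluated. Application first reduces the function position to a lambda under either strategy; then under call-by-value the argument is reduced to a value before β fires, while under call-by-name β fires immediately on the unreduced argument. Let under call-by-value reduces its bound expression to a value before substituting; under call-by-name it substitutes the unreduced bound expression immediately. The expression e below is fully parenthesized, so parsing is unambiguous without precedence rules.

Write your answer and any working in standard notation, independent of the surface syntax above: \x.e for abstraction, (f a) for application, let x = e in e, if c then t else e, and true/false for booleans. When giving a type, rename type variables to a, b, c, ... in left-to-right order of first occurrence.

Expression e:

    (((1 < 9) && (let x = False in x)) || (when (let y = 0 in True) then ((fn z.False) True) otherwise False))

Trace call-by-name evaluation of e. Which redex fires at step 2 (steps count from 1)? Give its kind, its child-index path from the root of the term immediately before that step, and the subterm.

Answer: let at 0.1 : (let x = false in x)

Derivation:
step 0: (((1 < 9) && (let x = false in x)) || (if (let y = 0 in true) then ((\z.false) true) else false))
step 1: [delta@0.0] ((true && (let x = false in x)) || (if (let y = 0 in true) then ((\z.false) true) else false))
step 2: [let@0.1] ((true && false) || (if (let y = 0 in true) then ((\z.false) true) else false))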